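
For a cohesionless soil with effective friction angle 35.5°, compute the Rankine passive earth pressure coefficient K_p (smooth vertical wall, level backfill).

3.77

K_p = (1 + sin φ)/(1 − sin φ) = tan²(45° + 35.5°/2) = 3.770.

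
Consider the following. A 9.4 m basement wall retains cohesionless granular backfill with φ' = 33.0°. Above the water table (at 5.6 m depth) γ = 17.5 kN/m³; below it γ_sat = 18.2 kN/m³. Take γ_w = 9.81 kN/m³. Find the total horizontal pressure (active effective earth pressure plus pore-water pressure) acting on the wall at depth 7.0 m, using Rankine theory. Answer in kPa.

46.1 kPa

K_a = (1 − sin φ)/(1 + sin φ) = 0.2948.
γ' = 18.2 − 9.81 = 8.390 kN/m³.
Effective vertical stress at 7.0 m: σ'_v = 17.5×5.6 + 8.390×1.40 = 109.7 kPa.
σ'_h = K_a σ'_v = 0.2948 × 109.7 = 32.35 kPa; u = γ_w × 1.40 = 13.73 kPa.
Total σ_h = 32.35 + 13.73 = 46.09 kPa.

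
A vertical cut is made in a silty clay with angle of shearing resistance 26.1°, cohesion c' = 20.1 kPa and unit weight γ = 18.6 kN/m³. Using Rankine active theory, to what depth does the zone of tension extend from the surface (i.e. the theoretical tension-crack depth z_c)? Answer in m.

3.47 m

K_a = tan²(45° − 26.1°/2) = 0.3889; √K_a = 0.6237.
The active pressure is zero where K_a γ z = 2c√K_a, so z_c = 2c/(γ√K_a) = 2×20.1/(18.6×0.6237) = 3.466 m.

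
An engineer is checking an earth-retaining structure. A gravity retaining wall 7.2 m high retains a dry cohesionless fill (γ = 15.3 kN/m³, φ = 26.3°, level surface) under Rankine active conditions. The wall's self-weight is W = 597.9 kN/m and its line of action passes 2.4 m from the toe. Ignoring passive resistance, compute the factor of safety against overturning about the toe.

3.91

K_a = tan²(45° − 26.3°/2) = 0.3859.
P_a = ½K_aγH² = 0.5×0.3859×15.3×7.2² = 153.1 kN/m, acting at H/3 = 2.400 m above the base.
Overturning moment M_o = P_a × H/3 = 153.1 × 2.400 = 367.3.
Resisting moment M_r = W × 2.4 = 597.9 × 2.4 = 1435.
FS_overturning = M_r/M_o = 1435/367.3 = 3.907.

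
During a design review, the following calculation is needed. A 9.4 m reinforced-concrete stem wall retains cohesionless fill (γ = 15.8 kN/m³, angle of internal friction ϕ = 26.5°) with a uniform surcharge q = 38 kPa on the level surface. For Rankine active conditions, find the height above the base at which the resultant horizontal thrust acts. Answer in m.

3.66 m

K_a = 0.3829.
Triangular part P₁ = ½K_aγH² = 267.3 at H/3 = 3.133 m; rectangular part P₂ = K_a q H = 136.8 at H/2 = 4.700 m.
ȳ = (P₁·3.133 + P₂·4.700)/(P₁+P₂) = 3.664 m.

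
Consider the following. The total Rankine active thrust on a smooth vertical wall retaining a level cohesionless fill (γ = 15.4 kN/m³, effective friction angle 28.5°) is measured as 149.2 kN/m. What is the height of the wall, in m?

7.40 m

K_a = 0.3540. P_a = ½ K_a γ H² ⇒ H = √(2P_a/(K_a γ)).
H = √(2×149.2/(0.3540×15.4)) = 7.399 m.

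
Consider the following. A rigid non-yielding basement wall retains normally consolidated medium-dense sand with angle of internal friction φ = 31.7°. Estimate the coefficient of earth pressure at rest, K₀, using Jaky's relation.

0.475

K₀ = 1 − sin φ' = 1 − sin 31.7° = 0.4745.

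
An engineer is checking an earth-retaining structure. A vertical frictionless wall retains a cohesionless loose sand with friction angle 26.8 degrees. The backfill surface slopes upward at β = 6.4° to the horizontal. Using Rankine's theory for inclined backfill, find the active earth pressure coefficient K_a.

K_a = cos β · (cos β − √(cos²β − cos²φ)) / (cos β + √(cos²β − cos²φ)).
cos β = 0.9938, cos φ = 0.8926, √(cos²β − cos²φ) = 0.4369.
K_a = 0.9938 × (0.9938 − 0.4369)/(0.9938 + 0.4369) = 0.3868.

0.387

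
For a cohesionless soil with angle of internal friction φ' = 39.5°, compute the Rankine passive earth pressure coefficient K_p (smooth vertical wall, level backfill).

4.50

K_p = (1 + sin φ)/(1 − sin φ) = tan²(45° + 39.5°/2) = 4.496.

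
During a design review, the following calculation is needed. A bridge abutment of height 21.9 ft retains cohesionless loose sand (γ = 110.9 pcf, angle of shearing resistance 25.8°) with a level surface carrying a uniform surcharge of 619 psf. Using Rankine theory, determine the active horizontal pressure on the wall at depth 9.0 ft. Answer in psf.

K_a = (1 − sin φ)/(1 + sin φ) = 0.3935.
σ_v = γz + q = 110.9 × 9.0 + 619 = 1617 psf.
σ_h = K_a σ_v = 0.3935 × 1617 = 636.3 psf.

636 psf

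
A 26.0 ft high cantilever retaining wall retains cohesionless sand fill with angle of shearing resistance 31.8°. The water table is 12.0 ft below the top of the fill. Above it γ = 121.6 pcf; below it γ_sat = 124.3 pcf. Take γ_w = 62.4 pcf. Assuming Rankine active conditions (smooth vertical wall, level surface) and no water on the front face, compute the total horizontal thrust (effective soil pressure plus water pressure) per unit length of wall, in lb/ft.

17000 lb/ft

K_a = tan²(45° − φ/2) = 0.3098.
γ' = 124.3 − 62.4 = 61.90 pcf. Depth below WT = 14.0 ft.
σ'_h at WT = K_a γ d_w = 452.1 psf; at base = 452.1 + K_a γ' × 14.0 = 720.5 psf.
P₁ (0–12.0 ft) = ½×452.1×12.0 = 2712. P₂ (12.0–26.0 ft) = ½(452.1+720.5)×14.0 = 8208.
P_w = ½ γ_w h₂² = 0.5×62.4×14.0² = 6115. Total = 2712+8208+6115 = 17040 lb/ft.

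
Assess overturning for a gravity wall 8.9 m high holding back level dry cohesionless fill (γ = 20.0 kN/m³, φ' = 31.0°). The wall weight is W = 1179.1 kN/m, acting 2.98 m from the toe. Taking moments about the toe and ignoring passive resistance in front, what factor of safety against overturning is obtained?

K_a = tan²(45° − 31.0°/2) = 0.3201.
P_a = ½K_aγH² = 0.5×0.3201×20.0×8.9² = 253.6 kN/m, acting at H/3 = 2.967 m above the base.
Overturning moment M_o = P_a × H/3 = 253.6 × 2.967 = 752.2.
Resisting moment M_r = W × 2.98 = 1179.1 × 2.98 = 3514.
FS_overturning = M_r/M_o = 3514/752.2 = 4.671.

4.67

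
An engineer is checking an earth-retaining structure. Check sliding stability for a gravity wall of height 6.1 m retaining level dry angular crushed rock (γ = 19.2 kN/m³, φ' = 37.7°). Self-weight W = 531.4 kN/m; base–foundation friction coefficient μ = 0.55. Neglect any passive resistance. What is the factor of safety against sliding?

K_a = tan²(45° − 37.7°/2) = 0.2411.
P_a = ½K_aγH² = 0.5×0.2411×19.2×6.1² = 86.11 kN/m, acting at H/3 = 2.033 m above the base.
FS_sliding = μW / P_a = 0.55×531.4 / 86.11 = 3.394.

3.39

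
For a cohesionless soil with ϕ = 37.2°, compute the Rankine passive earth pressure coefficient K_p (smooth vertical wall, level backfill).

4.06

K_p = (1 + sin φ)/(1 − sin φ) = tan²(45° + 37.2°/2) = 4.058.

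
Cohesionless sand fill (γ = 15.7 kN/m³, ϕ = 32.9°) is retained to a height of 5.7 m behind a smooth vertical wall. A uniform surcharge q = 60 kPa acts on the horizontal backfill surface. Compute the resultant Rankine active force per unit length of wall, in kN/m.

177 kN/m

K_a = tan²(45° − φ/2) = 0.2960.
Soil triangle: ½ K_a γ H² = 0.5×0.2960×15.7×5.7² = 75.50 kN/m.
Surcharge rectangle: K_a q H = 0.2960×60×5.7 = 101.2 kN/m.
Total = 75.50 + 101.2 = 176.7 kN/m.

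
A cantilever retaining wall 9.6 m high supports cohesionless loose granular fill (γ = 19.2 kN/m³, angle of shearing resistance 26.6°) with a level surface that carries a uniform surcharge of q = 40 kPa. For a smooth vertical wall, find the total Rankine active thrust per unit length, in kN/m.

484 kN/m

K_a = tan²(45° − φ/2) = 0.3814.
Soil triangle: ½ K_a γ H² = 0.5×0.3814×19.2×9.6² = 337.5 kN/m.
Surcharge rectangle: K_a q H = 0.3814×40×9.6 = 146.5 kN/m.
Total = 337.5 + 146.5 = 484.0 kN/m.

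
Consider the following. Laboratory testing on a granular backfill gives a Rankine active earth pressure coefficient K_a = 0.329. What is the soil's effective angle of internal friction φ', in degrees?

K_a = tan²(45° − φ/2) ⇒ 45° − φ/2 = arctan(√0.329) = 29.84°.
φ = 2(45° − 29.84°) = 30.32°.

30.3°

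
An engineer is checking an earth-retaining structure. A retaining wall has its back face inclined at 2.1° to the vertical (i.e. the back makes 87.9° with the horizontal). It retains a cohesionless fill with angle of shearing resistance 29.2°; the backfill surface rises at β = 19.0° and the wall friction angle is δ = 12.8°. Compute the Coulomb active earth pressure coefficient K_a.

K_a = sin²(α+φ) / [sin²α · sin(α−δ) · (1 + √{sin(φ+δ)sin(φ−β) / (sin(α−δ)sin(α+β))})²].
With α = 87.9°, φ = 29.2°, δ = 12.8°, β = 19.0°: K_a = 0.4453.

0.445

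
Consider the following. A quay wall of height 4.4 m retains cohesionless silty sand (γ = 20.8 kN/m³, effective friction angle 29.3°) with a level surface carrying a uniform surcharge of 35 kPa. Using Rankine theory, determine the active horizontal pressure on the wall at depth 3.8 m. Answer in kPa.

K_a = (1 − sin φ)/(1 + sin φ) = 0.3428.
σ_v = γz + q = 20.8 × 3.8 + 35 = 114.0 kPa.
σ_h = K_a σ_v = 0.3428 × 114.0 = 39.10 kPa.

39.1 kPa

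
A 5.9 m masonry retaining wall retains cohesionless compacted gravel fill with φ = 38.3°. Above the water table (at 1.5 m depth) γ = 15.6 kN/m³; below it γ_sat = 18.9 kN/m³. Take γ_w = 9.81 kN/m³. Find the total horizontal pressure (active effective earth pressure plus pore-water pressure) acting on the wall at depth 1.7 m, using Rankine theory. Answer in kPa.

K_a = (1 − sin φ)/(1 + sin φ) = 0.2347.
γ' = 18.9 − 9.81 = 9.090 kN/m³.
Effective vertical stress at 1.7 m: σ'_v = 15.6×1.5 + 9.090×0.200 = 25.22 kPa.
σ'_h = K_a σ'_v = 0.2347 × 25.22 = 5.920 kPa; u = γ_w × 0.200 = 1.962 kPa.
Total σ_h = 5.920 + 1.962 = 7.882 kPa.

7.88 kPa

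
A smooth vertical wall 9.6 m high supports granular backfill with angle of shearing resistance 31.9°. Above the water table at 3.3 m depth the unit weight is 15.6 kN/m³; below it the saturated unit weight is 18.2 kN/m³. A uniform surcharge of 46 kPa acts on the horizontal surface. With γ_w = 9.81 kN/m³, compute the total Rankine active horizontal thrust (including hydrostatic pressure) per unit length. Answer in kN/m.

509 kN/m

K_a = tan²(45° − φ/2) = 0.3085.
γ' = 18.2 − 9.81 = 8.390 kN/m³. h₂ = H − d_w = 6.3 m.
σ'_h: at surface K_a·q = 14.19; at WT K_a(q+γd_w) = 30.08; at base K_a(q+γd_w+γ'h₂) = 46.38 kPa.
P₁ = ½(14.19+30.08)×3.3 = 73.04; P₂ = ½(30.08+46.38)×6.3 = 240.8; P_w = ½γ_w h₂² = 194.7.
Total = 73.04+240.8+194.7 = 508.6 kN/m.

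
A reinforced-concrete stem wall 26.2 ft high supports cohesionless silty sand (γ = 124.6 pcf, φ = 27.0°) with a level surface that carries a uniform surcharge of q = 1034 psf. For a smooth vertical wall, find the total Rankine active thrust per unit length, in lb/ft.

26200 lb/ft

K_a = tan²(45° − φ/2) = 0.3755.
Soil triangle: ½ K_a γ H² = 0.5×0.3755×124.6×26.2² = 16060 lb/ft.
Surcharge rectangle: K_a q H = 0.3755×1034×26.2 = 10170 lb/ft.
Total = 16060 + 10170 = 26230 lb/ft.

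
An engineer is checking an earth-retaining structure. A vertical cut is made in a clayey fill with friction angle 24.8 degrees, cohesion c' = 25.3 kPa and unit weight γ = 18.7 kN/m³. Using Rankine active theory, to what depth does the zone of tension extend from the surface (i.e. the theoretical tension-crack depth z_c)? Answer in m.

4.23 m

K_a = tan²(45° − 24.8°/2) = 0.4090; √K_a = 0.6395.
The active pressure is zero where K_a γ z = 2c√K_a, so z_c = 2c/(γ√K_a) = 2×25.3/(18.7×0.6395) = 4.231 m.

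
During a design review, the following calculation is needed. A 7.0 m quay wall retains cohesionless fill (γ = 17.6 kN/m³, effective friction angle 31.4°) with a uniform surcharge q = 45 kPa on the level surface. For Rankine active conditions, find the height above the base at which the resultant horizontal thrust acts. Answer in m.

K_a = 0.3149.
Triangular part P₁ = ½K_aγH² = 135.8 at H/3 = 2.333 m; rectangular part P₂ = K_a q H = 99.20 at H/2 = 3.500 m.
ȳ = (P₁·2.333 + P₂·3.500)/(P₁+P₂) = 2.826 m.

2.83 m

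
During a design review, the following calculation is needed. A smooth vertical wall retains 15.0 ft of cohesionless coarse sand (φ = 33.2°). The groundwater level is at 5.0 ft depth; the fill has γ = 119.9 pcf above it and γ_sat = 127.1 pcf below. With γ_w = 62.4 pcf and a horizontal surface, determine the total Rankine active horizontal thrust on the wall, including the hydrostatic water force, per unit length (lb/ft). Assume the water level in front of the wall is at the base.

6260 lb/ft

K_a = tan²(45° − φ/2) = 0.2924.
γ' = 127.1 − 62.4 = 64.70 pcf. Depth below WT = 10.0 ft.
σ'_h at WT = K_a γ d_w = 175.3 psf; at base = 175.3 + K_a γ' × 10.0 = 364.4 psf.
P₁ (0–5.0 ft) = ½×175.3×5.0 = 438.2. P₂ (5.0–15.0 ft) = ½(175.3+364.4)×10.0 = 2698.
P_w = ½ γ_w h₂² = 0.5×62.4×10.0² = 3120. Total = 438.2+2698+3120 = 6257 lb/ft.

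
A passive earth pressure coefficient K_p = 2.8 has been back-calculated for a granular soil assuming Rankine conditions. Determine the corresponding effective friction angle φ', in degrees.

28.3°

K_p = (1+sin φ)/(1−sin φ) ⇒ sin φ = (K_p − 1)/(K_p + 1) = 0.4737.
φ = arcsin(0.4737) = 28.27°.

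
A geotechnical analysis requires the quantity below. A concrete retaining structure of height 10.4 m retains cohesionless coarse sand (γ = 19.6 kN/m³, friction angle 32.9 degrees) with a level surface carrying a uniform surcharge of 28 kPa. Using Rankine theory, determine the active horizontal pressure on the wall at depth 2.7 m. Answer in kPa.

K_a = (1 − sin φ)/(1 + sin φ) = 0.2960.
σ_v = γz + q = 19.6 × 2.7 + 28 = 80.92 kPa.
σ_h = K_a σ_v = 0.2960 × 80.92 = 23.95 kPa.

24.0 kPa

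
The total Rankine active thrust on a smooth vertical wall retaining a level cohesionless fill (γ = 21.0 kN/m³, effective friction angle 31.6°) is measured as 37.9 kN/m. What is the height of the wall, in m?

K_a = 0.3123. P_a = ½ K_a γ H² ⇒ H = √(2P_a/(K_a γ)).
H = √(2×37.9/(0.3123×21.0)) = 3.399 m.

3.40 m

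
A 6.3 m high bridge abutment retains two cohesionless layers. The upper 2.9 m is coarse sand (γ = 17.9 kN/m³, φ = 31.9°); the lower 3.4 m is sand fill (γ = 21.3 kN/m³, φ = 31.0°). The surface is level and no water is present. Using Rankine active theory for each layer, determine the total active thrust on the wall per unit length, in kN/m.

119 kN/m

K_a1 = tan²(45°−31.9°/2) = 0.3085; K_a2 = tan²(45°−31.0°/2) = 0.3201.
Layer 1: σ at base = K_a1 γ₁ h₁ = 16.02 kPa; P₁ = ½×16.02×2.9 = 23.22.
Layer 2: σ_v at top = γ₁h₁ = 51.91; σ_h top = K_a2×51.91 = 16.62; σ_h base = K_a2×(51.91+21.3×3.4) = 39.80.
P₂ = ½(16.62+39.80)×3.4 = 95.90. Total P_a = 23.22+95.90 = 119.1 kN/m.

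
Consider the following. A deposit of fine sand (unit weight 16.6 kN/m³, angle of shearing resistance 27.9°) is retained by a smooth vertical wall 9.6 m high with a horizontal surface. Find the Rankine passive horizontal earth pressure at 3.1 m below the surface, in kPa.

K_p = (1 + sin φ)/(1 − sin φ) = 2.759.
σ_h = K_p γ z = 2.759 × 16.6 × 3.1 = 142.0 kPa.

142 kPa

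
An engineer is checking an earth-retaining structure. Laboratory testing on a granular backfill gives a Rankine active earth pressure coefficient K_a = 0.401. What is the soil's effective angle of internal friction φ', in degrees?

K_a = tan²(45° − φ/2) ⇒ 45° − φ/2 = arctan(√0.401) = 32.34°.
φ = 2(45° − 32.34°) = 25.31°.

25.3°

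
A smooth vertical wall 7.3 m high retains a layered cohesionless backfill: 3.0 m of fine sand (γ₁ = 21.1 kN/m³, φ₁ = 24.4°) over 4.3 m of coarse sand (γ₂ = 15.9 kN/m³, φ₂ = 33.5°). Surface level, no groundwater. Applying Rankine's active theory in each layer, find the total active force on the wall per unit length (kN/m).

160 kN/m

K_a1 = tan²(45°−24.4°/2) = 0.4153; K_a2 = tan²(45°−33.5°/2) = 0.2887.
Layer 1: σ at base = K_a1 γ₁ h₁ = 26.29 kPa; P₁ = ½×26.29×3.0 = 39.43.
Layer 2: σ_v at top = γ₁h₁ = 63.30; σ_h top = K_a2×63.30 = 18.28; σ_h base = K_a2×(63.30+15.9×4.3) = 38.01.
P₂ = ½(18.28+38.01)×4.3 = 121.0. Total P_a = 39.43+121.0 = 160.5 kN/m.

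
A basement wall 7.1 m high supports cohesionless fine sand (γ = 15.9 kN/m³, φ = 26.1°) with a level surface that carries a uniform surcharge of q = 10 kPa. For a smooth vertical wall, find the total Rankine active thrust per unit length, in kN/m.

K_a = tan²(45° − φ/2) = 0.3889.
Soil triangle: ½ K_a γ H² = 0.5×0.3889×15.9×7.1² = 155.9 kN/m.
Surcharge rectangle: K_a q H = 0.3889×10×7.1 = 27.62 kN/m.
Total = 155.9 + 27.62 = 183.5 kN/m.

183 kN/m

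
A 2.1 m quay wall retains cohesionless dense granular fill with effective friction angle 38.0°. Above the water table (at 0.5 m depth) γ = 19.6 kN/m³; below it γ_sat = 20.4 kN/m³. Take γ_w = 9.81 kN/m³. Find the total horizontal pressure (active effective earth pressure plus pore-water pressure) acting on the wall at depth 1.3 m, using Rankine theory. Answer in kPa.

12.2 kPa

K_a = (1 − sin φ)/(1 + sin φ) = 0.2379.
γ' = 20.4 − 9.81 = 10.59 kN/m³.
Effective vertical stress at 1.3 m: σ'_v = 19.6×0.5 + 10.59×0.800 = 18.27 kPa.
σ'_h = K_a σ'_v = 0.2379 × 18.27 = 4.347 kPa; u = γ_w × 0.800 = 7.848 kPa.
Total σ_h = 4.347 + 7.848 = 12.19 kPa.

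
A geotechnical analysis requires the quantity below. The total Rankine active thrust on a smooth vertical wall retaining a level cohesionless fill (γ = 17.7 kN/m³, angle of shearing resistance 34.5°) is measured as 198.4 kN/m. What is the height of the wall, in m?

K_a = 0.2768. P_a = ½ K_a γ H² ⇒ H = √(2P_a/(K_a γ)).
H = √(2×198.4/(0.2768×17.7)) = 8.999 m.

9.00 m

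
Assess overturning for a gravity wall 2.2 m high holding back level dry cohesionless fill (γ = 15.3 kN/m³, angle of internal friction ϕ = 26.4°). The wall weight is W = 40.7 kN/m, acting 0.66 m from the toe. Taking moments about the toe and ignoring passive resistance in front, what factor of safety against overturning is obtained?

K_a = tan²(45° − 26.4°/2) = 0.3844.
P_a = ½K_aγH² = 0.5×0.3844×15.3×2.2² = 14.23 kN/m, acting at H/3 = 0.7333 m above the base.
Overturning moment M_o = P_a × H/3 = 14.23 × 0.7333 = 10.44.
Resisting moment M_r = W × 0.66 = 40.7 × 0.66 = 26.86.
FS_overturning = M_r/M_o = 26.86/10.44 = 2.573.

2.57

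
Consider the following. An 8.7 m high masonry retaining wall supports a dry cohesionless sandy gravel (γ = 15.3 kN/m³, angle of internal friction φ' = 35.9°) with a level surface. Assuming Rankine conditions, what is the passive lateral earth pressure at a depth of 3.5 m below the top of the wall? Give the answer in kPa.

K_p = (1 + sin φ)/(1 − sin φ) = 3.835.
σ_h = K_p γ z = 3.835 × 15.3 × 3.5 = 205.4 kPa.

205 kPa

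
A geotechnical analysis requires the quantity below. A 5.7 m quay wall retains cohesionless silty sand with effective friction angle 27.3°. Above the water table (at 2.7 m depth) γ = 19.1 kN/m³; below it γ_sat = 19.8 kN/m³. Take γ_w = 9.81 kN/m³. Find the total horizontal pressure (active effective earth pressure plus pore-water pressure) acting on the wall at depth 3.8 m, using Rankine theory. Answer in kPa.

34.0 kPa

K_a = (1 − sin φ)/(1 + sin φ) = 0.3711.
γ' = 19.8 − 9.81 = 9.990 kN/m³.
Effective vertical stress at 3.8 m: σ'_v = 19.1×2.7 + 9.990×1.10 = 62.56 kPa.
σ'_h = K_a σ'_v = 0.3711 × 62.56 = 23.22 kPa; u = γ_w × 1.10 = 10.79 kPa.
Total σ_h = 23.22 + 10.79 = 34.01 kPa.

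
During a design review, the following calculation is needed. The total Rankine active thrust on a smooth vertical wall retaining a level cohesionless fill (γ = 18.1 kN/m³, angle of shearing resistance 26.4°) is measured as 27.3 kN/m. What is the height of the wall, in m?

K_a = 0.3844. P_a = ½ K_a γ H² ⇒ H = √(2P_a/(K_a γ)).
H = √(2×27.3/(0.3844×18.1)) = 2.801 m.

2.80 m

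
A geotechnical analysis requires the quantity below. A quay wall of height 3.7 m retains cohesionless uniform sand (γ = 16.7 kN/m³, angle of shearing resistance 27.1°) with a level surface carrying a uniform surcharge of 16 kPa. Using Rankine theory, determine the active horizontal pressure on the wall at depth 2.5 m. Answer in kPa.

K_a = (1 − sin φ)/(1 + sin φ) = 0.3741.
σ_v = γz + q = 16.7 × 2.5 + 16 = 57.75 kPa.
σ_h = K_a σ_v = 0.3741 × 57.75 = 21.60 kPa.

21.6 kPa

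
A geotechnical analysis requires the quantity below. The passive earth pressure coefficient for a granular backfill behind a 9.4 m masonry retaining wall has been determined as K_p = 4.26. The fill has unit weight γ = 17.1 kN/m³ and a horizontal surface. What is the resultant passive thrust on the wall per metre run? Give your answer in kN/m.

3220 kN/m

P = ½ K_p γ H² = 0.5 × 4.26 × 17.1 × 9.4² = 3218 kN/m.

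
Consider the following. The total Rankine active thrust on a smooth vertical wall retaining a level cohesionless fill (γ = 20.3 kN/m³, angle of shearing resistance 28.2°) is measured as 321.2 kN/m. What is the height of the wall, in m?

9.40 m

K_a = 0.3582. P_a = ½ K_a γ H² ⇒ H = √(2P_a/(K_a γ)).
H = √(2×321.2/(0.3582×20.3)) = 9.399 m.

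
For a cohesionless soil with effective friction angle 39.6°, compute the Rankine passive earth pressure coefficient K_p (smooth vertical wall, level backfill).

K_p = (1 + sin φ)/(1 − sin φ) = tan²(45° + 39.6°/2) = 4.516.

4.52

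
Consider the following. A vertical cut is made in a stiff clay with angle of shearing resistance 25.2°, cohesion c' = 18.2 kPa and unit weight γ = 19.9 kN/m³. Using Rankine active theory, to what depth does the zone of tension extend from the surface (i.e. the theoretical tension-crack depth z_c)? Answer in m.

K_a = tan²(45° − 25.2°/2) = 0.4027; √K_a = 0.6346.
The active pressure is zero where K_a γ z = 2c√K_a, so z_c = 2c/(γ√K_a) = 2×18.2/(19.9×0.6346) = 2.882 m.

2.88 m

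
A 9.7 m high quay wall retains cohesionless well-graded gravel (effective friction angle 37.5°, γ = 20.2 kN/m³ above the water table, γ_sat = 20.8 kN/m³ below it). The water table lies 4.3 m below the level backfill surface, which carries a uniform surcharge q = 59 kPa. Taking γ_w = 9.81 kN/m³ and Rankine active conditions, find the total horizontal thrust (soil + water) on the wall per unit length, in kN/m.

481 kN/m

K_a = tan²(45° − φ/2) = 0.2432.
γ' = 20.8 − 9.81 = 10.99 kN/m³. h₂ = H − d_w = 5.4 m.
σ'_h: at surface K_a·q = 14.35; at WT K_a(q+γd_w) = 35.47; at base K_a(q+γd_w+γ'h₂) = 49.90 kPa.
P₁ = ½(14.35+35.47)×4.3 = 107.1; P₂ = ½(35.47+49.90)×5.4 = 230.5; P_w = ½γ_w h₂² = 143.0.
Total = 107.1+230.5+143.0 = 480.7 kN/m.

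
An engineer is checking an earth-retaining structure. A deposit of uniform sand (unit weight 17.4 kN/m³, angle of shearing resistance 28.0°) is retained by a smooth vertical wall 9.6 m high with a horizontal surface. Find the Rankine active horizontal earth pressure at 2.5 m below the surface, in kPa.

15.7 kPa

K_a = (1 − sin φ)/(1 + sin φ) = 0.3610.
σ_h = K_a γ z = 0.3610 × 17.4 × 2.5 = 15.70 kPa.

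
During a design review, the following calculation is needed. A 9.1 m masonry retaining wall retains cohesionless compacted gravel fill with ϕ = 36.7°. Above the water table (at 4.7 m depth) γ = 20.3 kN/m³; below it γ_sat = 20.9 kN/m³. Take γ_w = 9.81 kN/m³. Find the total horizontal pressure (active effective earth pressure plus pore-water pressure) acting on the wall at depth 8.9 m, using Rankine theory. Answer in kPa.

77.0 kPa

K_a = (1 − sin φ)/(1 + sin φ) = 0.2519.
γ' = 20.9 − 9.81 = 11.09 kN/m³.
Effective vertical stress at 8.9 m: σ'_v = 20.3×4.7 + 11.09×4.20 = 142.0 kPa.
σ'_h = K_a σ'_v = 0.2519 × 142.0 = 35.76 kPa; u = γ_w × 4.20 = 41.20 kPa.
Total σ_h = 35.76 + 41.20 = 76.96 kPa.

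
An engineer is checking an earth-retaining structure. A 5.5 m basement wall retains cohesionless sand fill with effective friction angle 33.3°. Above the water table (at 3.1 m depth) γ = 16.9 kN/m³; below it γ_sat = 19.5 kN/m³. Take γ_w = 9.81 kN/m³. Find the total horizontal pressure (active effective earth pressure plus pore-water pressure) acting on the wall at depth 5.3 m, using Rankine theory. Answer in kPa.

43.0 kPa

K_a = (1 − sin φ)/(1 + sin φ) = 0.2911.
γ' = 19.5 − 9.81 = 9.690 kN/m³.
Effective vertical stress at 5.3 m: σ'_v = 16.9×3.1 + 9.690×2.20 = 73.71 kPa.
σ'_h = K_a σ'_v = 0.2911 × 73.71 = 21.46 kPa; u = γ_w × 2.20 = 21.58 kPa.
Total σ_h = 21.46 + 21.58 = 43.04 kPa.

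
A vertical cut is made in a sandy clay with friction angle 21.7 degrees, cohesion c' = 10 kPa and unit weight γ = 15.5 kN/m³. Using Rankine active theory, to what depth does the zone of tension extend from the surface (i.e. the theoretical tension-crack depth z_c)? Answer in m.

1.90 m

K_a = tan²(45° − 21.7°/2) = 0.4601; √K_a = 0.6783.
The active pressure is zero where K_a γ z = 2c√K_a, so z_c = 2c/(γ√K_a) = 2×10/(15.5×0.6783) = 1.902 m.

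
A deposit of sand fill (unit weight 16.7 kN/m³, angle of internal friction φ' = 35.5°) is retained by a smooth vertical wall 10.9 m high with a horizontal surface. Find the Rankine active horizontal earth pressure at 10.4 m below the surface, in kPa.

46.1 kPa

K_a = (1 − sin φ)/(1 + sin φ) = 0.2653.
σ_h = K_a γ z = 0.2653 × 16.7 × 10.4 = 46.07 kPa.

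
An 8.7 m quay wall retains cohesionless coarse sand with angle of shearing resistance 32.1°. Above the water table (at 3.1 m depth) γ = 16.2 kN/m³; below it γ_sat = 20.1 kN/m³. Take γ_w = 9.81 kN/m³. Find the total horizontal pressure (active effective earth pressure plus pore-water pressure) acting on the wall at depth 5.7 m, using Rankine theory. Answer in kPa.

49.1 kPa

K_a = (1 − sin φ)/(1 + sin φ) = 0.3060.
γ' = 20.1 − 9.81 = 10.29 kN/m³.
Effective vertical stress at 5.7 m: σ'_v = 16.2×3.1 + 10.29×2.60 = 76.97 kPa.
σ'_h = K_a σ'_v = 0.3060 × 76.97 = 23.55 kPa; u = γ_w × 2.60 = 25.51 kPa.
Total σ_h = 23.55 + 25.51 = 49.06 kPa.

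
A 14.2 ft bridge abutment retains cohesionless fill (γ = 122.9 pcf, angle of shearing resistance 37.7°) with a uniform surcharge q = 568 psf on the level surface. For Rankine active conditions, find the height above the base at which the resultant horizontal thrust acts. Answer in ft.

K_a = 0.2411.
Triangular part P₁ = ½K_aγH² = 2987 at H/3 = 4.733 ft; rectangular part P₂ = K_a q H = 1944 at H/2 = 7.100 ft.
ȳ = (P₁·4.733 + P₂·7.100)/(P₁+P₂) = 5.666 ft.

5.67 ft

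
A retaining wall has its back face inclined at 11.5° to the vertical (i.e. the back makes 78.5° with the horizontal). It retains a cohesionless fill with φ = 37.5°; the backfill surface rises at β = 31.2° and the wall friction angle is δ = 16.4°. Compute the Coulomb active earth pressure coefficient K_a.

0.541

K_a = sin²(α+φ) / [sin²α · sin(α−δ) · (1 + √{sin(φ+δ)sin(φ−β) / (sin(α−δ)sin(α+β))})²].
With α = 78.5°, φ = 37.5°, δ = 16.4°, β = 31.2°: K_a = 0.5410.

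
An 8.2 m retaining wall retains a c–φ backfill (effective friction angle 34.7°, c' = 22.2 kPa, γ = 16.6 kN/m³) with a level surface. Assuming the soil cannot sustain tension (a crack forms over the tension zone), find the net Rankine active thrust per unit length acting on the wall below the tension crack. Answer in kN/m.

21.8 kN/m

K_a = 0.2745; √K_a = 0.5239.
Tension-crack depth z_c = 2c/(γ√K_a) = 2×22.2/(16.6×0.5239) = 5.105 m.
σ_a at base = K_a γ H − 2c√K_a = 0.2745×16.6×8.2 − 2×22.2×0.5239 = 14.10 kPa.
P_a = ½ × 14.10 × (H − z_c) = 0.5×14.10×3.095 = 21.82 kN/m.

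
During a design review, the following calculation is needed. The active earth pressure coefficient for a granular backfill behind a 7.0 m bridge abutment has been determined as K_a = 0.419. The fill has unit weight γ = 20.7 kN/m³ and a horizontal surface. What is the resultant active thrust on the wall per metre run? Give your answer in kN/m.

P = ½ K_a γ H² = 0.5 × 0.419 × 20.7 × 7.0² = 212.5 kN/m.

212 kN/m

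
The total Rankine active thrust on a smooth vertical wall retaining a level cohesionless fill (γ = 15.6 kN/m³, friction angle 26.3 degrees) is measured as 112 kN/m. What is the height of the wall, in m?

K_a = 0.3859. P_a = ½ K_a γ H² ⇒ H = √(2P_a/(K_a γ)).
H = √(2×112/(0.3859×15.6)) = 6.100 m.

6.10 m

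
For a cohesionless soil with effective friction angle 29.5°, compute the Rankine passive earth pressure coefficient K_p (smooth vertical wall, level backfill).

K_p = (1 + sin φ)/(1 − sin φ) = tan²(45° + 29.5°/2) = 2.940.

2.94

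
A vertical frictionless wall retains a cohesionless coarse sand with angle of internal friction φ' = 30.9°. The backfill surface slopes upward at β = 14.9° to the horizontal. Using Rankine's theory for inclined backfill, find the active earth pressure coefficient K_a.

0.357

K_a = cos β · (cos β − √(cos²β − cos²φ)) / (cos β + √(cos²β − cos²φ)).
cos β = 0.9664, cos φ = 0.8581, √(cos²β − cos²φ) = 0.4445.
K_a = 0.9664 × (0.9664 − 0.4445)/(0.9664 + 0.4445) = 0.3574.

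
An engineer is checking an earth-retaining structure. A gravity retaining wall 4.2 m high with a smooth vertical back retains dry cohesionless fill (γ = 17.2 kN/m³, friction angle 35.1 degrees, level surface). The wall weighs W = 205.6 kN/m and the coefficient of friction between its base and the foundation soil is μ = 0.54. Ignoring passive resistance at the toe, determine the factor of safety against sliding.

2.71

K_a = tan²(45° − 35.1°/2) = 0.2698.
P_a = ½K_aγH² = 0.5×0.2698×17.2×4.2² = 40.94 kN/m, acting at H/3 = 1.400 m above the base.
FS_sliding = μW / P_a = 0.54×205.6 / 40.94 = 2.712.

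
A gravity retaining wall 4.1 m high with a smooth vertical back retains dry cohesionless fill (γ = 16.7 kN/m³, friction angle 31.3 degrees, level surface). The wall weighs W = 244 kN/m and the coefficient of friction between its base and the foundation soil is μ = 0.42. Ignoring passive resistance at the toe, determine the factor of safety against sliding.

K_a = tan²(45° − 31.3°/2) = 0.3162.
P_a = ½K_aγH² = 0.5×0.3162×16.7×4.1² = 44.38 kN/m, acting at H/3 = 1.367 m above the base.
FS_sliding = μW / P_a = 0.42×244 / 44.38 = 2.309.

2.31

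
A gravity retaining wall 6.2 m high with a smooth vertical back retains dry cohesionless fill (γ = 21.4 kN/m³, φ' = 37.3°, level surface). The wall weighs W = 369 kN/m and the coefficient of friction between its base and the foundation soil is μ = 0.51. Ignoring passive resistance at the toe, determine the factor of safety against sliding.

K_a = tan²(45° − 37.3°/2) = 0.2453.
P_a = ½K_aγH² = 0.5×0.2453×21.4×6.2² = 100.9 kN/m, acting at H/3 = 2.067 m above the base.
FS_sliding = μW / P_a = 0.51×369 / 100.9 = 1.865.

1.86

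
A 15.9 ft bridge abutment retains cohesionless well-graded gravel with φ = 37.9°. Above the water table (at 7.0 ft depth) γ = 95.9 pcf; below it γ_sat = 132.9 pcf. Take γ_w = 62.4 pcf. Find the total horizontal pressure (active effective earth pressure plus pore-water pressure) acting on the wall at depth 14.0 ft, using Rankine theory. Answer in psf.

715 psf

K_a = (1 − sin φ)/(1 + sin φ) = 0.2389.
γ' = 132.9 − 62.4 = 70.50 pcf.
Effective vertical stress at 14.0 ft: σ'_v = 95.9×7.0 + 70.50×7.00 = 1165 psf.
σ'_h = K_a σ'_v = 0.2389 × 1165 = 278.3 psf; u = γ_w × 7.00 = 436.8 psf.
Total σ_h = 278.3 + 436.8 = 715.1 psf.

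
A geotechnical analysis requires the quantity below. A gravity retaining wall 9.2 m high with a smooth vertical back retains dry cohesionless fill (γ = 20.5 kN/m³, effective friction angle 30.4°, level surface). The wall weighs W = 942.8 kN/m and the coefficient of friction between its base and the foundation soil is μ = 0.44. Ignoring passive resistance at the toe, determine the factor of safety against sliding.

K_a = tan²(45° − 30.4°/2) = 0.3280.
P_a = ½K_aγH² = 0.5×0.3280×20.5×9.2² = 284.6 kN/m, acting at H/3 = 3.067 m above the base.
FS_sliding = μW / P_a = 0.44×942.8 / 284.6 = 1.458.

1.46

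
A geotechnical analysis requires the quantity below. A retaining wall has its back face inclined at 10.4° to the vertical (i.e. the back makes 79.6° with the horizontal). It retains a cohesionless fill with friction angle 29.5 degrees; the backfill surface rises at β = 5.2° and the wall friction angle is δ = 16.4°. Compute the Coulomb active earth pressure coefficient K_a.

0.416

K_a = sin²(α+φ) / [sin²α · sin(α−δ) · (1 + √{sin(φ+δ)sin(φ−β) / (sin(α−δ)sin(α+β))})²].
With α = 79.6°, φ = 29.5°, δ = 16.4°, β = 5.2°: K_a = 0.4160.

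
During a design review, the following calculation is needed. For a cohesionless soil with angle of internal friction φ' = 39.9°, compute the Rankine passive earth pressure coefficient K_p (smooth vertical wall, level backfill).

4.58

K_p = (1 + sin φ)/(1 − sin φ) = tan²(45° + 39.9°/2) = 4.578.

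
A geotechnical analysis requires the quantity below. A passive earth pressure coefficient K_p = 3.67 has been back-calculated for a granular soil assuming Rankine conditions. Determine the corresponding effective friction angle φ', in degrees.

34.9°

K_p = (1+sin φ)/(1−sin φ) ⇒ sin φ = (K_p − 1)/(K_p + 1) = 0.5717.
φ = arcsin(0.5717) = 34.87°.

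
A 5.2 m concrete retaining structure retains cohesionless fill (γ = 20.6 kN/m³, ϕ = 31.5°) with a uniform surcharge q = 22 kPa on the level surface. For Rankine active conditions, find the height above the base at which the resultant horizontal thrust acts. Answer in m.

K_a = 0.3136.
Triangular part P₁ = ½K_aγH² = 87.35 at H/3 = 1.733 m; rectangular part P₂ = K_a q H = 35.88 at H/2 = 2.600 m.
ȳ = (P₁·1.733 + P₂·2.600)/(P₁+P₂) = 1.986 m.

1.99 m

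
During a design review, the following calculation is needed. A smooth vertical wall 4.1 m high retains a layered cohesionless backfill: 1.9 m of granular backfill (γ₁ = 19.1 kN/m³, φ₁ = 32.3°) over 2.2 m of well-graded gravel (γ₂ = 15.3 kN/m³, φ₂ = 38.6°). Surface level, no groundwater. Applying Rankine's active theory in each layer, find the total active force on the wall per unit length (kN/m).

K_a1 = tan²(45°−32.3°/2) = 0.3035; K_a2 = tan²(45°−38.6°/2) = 0.2316.
Layer 1: σ at base = K_a1 γ₁ h₁ = 11.01 kPa; P₁ = ½×11.01×1.9 = 10.46.
Layer 2: σ_v at top = γ₁h₁ = 36.29; σ_h top = K_a2×36.29 = 8.405; σ_h base = K_a2×(36.29+15.3×2.2) = 16.20.
P₂ = ½(8.405+16.20)×2.2 = 27.07. Total P_a = 10.46+27.07 = 37.53 kN/m.

37.5 kN/m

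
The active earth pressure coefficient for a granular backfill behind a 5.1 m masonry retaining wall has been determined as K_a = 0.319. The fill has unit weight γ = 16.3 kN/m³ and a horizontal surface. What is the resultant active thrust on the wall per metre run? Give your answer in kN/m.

P = ½ K_a γ H² = 0.5 × 0.319 × 16.3 × 5.1² = 67.62 kN/m.

67.6 kN/m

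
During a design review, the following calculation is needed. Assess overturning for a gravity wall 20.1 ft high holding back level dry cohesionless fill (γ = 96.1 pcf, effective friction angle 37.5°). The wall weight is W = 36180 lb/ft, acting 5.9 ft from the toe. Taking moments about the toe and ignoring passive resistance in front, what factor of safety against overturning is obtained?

6.75

K_a = tan²(45° − 37.5°/2) = 0.2432.
P_a = ½K_aγH² = 0.5×0.2432×96.1×20.1² = 4721 lb/ft, acting at H/3 = 6.700 ft above the base.
Overturning moment M_o = P_a × H/3 = 4721 × 6.700 = 31630.
Resisting moment M_r = W × 5.9 = 36180 × 5.9 = 213500.
FS_overturning = M_r/M_o = 213500/31630 = 6.749.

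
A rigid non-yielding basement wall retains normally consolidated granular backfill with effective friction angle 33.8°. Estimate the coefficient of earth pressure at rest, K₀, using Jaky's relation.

0.444

K₀ = 1 − sin φ' = 1 − sin 33.8° = 0.4437.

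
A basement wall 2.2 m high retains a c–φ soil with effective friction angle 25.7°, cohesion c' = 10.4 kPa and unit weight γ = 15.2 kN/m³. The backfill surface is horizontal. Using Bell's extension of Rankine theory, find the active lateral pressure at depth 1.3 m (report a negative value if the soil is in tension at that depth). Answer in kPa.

-5.27 kPa

K_a = (1 − sin φ)/(1 + sin φ) = 0.3950.
σ_a = K_a γ z − 2c√K_a = 0.3950×15.2×1.3 − 2×10.4×0.6285 = -5.267 kPa.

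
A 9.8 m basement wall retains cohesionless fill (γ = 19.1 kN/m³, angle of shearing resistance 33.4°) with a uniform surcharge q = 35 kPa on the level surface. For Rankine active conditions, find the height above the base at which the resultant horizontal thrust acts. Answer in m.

K_a = 0.2899.
Triangular part P₁ = ½K_aγH² = 265.9 at H/3 = 3.267 m; rectangular part P₂ = K_a q H = 99.44 at H/2 = 4.900 m.
ȳ = (P₁·3.267 + P₂·4.900)/(P₁+P₂) = 3.711 m.

3.71 m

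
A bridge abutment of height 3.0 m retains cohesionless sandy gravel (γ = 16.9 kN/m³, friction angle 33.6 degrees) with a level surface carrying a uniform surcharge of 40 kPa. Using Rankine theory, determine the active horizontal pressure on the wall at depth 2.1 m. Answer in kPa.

K_a = (1 − sin φ)/(1 + sin φ) = 0.2875.
σ_v = γz + q = 16.9 × 2.1 + 40 = 75.49 kPa.
σ_h = K_a σ_v = 0.2875 × 75.49 = 21.70 kPa.

21.7 kPa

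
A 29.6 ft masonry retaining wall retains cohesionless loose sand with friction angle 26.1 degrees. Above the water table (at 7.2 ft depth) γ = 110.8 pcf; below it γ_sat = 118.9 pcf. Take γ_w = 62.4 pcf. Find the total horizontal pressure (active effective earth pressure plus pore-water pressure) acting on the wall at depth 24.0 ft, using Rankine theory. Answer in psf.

1730 psf

K_a = (1 − sin φ)/(1 + sin φ) = 0.3889.
γ' = 118.9 − 62.4 = 56.50 pcf.
Effective vertical stress at 24.0 ft: σ'_v = 110.8×7.2 + 56.50×16.8 = 1747 psf.
σ'_h = K_a σ'_v = 0.3889 × 1747 = 679.5 psf; u = γ_w × 16.8 = 1048 psf.
Total σ_h = 679.5 + 1048 = 1728 psf.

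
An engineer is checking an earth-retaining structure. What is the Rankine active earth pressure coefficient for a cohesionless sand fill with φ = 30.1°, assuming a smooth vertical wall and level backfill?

0.332

K_a = (1 − sin φ)/(1 + sin φ) = (1 − sin 30.1°)/(1 + sin 30.1°) = 0.3320.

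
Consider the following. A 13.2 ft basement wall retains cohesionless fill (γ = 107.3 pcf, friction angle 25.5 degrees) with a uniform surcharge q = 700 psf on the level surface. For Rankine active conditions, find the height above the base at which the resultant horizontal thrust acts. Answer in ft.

5.49 ft

K_a = 0.3981.
Triangular part P₁ = ½K_aγH² = 3721 at H/3 = 4.400 ft; rectangular part P₂ = K_a q H = 3678 at H/2 = 6.600 ft.
ȳ = (P₁·4.400 + P₂·6.600)/(P₁+P₂) = 5.494 ft.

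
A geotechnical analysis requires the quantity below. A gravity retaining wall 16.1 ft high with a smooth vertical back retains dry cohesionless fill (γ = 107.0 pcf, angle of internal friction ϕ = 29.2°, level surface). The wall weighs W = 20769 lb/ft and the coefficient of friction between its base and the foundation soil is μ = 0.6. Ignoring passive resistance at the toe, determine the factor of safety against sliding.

2.61

K_a = tan²(45° − 29.2°/2) = 0.3442.
P_a = ½K_aγH² = 0.5×0.3442×107.0×16.1² = 4773 lb/ft, acting at H/3 = 5.367 ft above the base.
FS_sliding = μW / P_a = 0.6×20769 / 4773 = 2.611.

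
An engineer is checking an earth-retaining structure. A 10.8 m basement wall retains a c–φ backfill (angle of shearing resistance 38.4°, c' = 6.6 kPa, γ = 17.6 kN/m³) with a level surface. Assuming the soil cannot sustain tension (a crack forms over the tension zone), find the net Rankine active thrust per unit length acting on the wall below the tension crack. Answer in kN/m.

K_a = 0.2337; √K_a = 0.4834.
Tension-crack depth z_c = 2c/(γ√K_a) = 2×6.6/(17.6×0.4834) = 1.551 m.
σ_a at base = K_a γ H − 2c√K_a = 0.2337×17.6×10.8 − 2×6.6×0.4834 = 38.04 kPa.
P_a = ½ × 38.04 × (H − z_c) = 0.5×38.04×9.249 = 175.9 kN/m.

176 kN/m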